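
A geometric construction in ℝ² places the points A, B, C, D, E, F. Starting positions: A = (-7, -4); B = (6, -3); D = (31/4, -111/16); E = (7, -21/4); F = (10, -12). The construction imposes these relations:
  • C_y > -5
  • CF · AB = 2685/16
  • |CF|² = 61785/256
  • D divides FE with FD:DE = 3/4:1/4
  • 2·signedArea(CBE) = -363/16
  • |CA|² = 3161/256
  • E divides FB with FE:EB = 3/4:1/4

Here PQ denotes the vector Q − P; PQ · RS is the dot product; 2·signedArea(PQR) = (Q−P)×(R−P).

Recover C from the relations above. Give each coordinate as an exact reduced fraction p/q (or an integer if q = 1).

1. C_x = -7/2  [2·signedArea(CBE) = -363/16 ∩ CF · AB = 2685/16]
2. C_y = -69/16  [2·signedArea(CBE) = -363/16 ∩ CF · AB = 2685/16]
   → C = (-7/2, -69/16)

C = (-7/2, -69/16)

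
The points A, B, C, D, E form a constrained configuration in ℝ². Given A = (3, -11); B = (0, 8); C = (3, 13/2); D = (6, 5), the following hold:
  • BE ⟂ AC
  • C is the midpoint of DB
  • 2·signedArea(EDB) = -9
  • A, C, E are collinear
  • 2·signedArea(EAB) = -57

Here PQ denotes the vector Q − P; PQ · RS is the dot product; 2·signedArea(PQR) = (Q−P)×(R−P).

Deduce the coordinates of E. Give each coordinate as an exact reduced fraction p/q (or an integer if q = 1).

E = (3, 8)

1. E_x = 3  [A, C, E are collinear ∩ BE ⟂ AC]
2. E_y = 8  [A, C, E are collinear ∩ BE ⟂ AC]
   → E = (3, 8)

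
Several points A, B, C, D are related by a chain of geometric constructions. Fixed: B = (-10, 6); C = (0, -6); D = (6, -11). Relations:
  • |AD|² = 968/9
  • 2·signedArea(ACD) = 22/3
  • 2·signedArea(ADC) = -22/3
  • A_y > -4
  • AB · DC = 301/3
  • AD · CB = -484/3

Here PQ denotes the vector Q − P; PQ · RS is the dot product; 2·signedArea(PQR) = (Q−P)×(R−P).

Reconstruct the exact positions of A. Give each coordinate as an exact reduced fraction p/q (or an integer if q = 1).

A = (-4/3, -11/3)

1. A_x = -4/3  [AD · CB = -484/3 ∩ 2·signedArea(ACD) = 22/3]
2. A_y = -11/3  [AD · CB = -484/3 ∩ 2·signedArea(ACD) = 22/3]
   → A = (-4/3, -11/3)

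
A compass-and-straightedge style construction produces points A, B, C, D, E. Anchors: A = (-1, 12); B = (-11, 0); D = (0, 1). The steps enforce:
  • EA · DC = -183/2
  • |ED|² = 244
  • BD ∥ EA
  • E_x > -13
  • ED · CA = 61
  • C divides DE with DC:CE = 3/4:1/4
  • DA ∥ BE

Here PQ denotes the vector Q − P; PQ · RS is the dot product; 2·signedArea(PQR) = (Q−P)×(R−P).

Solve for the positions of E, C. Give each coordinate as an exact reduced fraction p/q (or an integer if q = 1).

1. E_x = -12  [BD ∥ EA ∩ DA ∥ BE]
2. E_y = 11  [BD ∥ EA ∩ DA ∥ BE]
   → E = (-12, 11)
3. C_x = -9  [C divides DE with DC:CE = 3/4:1/4]
4. C_y = 17/2  [C divides DE with DC:CE = 3/4:1/4]
   → C = (-9, 17/2)

C = (-9, 17/2)
E = (-12, 11)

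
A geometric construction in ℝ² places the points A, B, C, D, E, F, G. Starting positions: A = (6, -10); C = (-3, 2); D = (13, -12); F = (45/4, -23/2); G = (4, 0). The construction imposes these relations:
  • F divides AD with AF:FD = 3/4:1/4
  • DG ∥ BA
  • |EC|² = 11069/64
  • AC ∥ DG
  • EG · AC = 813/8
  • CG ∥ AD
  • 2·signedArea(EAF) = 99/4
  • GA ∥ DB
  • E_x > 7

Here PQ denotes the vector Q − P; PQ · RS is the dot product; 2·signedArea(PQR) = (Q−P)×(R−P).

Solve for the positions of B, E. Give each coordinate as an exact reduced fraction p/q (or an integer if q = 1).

1. B_x = 15  [DG ∥ BA ∩ GA ∥ DB]
2. B_y = -22  [DG ∥ BA ∩ GA ∥ DB]
   → B = (15, -22)
3. E_x = 61/8  [2·signedArea(EAF) = 99/4 ∩ EG · AC = 813/8]
4. E_y = -23/4  [2·signedArea(EAF) = 99/4 ∩ EG · AC = 813/8]
   → E = (61/8, -23/4)

B = (15, -22)
E = (61/8, -23/4)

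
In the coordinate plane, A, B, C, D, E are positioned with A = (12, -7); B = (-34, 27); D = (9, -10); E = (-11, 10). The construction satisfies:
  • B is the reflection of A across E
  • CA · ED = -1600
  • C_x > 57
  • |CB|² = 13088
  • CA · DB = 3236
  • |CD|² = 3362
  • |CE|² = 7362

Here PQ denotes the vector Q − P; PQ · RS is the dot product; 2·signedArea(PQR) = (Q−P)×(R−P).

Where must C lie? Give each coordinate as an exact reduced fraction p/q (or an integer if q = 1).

C = (58, -41)

1. C_x = 58  [CA · DB = 3236 ∩ CA · ED = -1600]
2. C_y = -41  [CA · DB = 3236 ∩ CA · ED = -1600]
   → C = (58, -41)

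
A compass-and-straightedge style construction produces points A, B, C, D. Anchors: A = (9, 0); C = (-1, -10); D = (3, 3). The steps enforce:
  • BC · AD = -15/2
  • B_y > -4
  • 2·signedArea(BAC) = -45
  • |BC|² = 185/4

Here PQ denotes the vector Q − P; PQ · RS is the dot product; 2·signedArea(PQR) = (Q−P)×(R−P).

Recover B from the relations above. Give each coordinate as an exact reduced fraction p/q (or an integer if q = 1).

1. B_x = 1  [BC · AD = -15/2 ∩ 2·signedArea(BAC) = -45]
2. B_y = -7/2  [BC · AD = -15/2 ∩ 2·signedArea(BAC) = -45]
   → B = (1, -7/2)

B = (1, -7/2)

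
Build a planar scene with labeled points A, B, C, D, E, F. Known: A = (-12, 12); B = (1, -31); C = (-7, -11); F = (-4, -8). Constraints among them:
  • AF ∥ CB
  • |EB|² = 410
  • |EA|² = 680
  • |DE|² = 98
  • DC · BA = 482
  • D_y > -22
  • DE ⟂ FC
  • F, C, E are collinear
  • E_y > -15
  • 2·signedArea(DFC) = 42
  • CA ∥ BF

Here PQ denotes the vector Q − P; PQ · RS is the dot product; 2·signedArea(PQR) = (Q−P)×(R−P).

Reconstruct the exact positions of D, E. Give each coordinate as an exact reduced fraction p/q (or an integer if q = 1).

D = (-3, -21)
E = (-10, -14)

1. D_x = -3  [DC · BA = 482 ∩ 2·signedArea(DFC) = 42]
2. D_y = -21  [DC · BA = 482 ∩ 2·signedArea(DFC) = 42]
   → D = (-3, -21)
3. E_x = -10  [F, C, E are collinear ∩ DE ⟂ FC]
4. E_y = -14  [F, C, E are collinear ∩ DE ⟂ FC]
   → E = (-10, -14)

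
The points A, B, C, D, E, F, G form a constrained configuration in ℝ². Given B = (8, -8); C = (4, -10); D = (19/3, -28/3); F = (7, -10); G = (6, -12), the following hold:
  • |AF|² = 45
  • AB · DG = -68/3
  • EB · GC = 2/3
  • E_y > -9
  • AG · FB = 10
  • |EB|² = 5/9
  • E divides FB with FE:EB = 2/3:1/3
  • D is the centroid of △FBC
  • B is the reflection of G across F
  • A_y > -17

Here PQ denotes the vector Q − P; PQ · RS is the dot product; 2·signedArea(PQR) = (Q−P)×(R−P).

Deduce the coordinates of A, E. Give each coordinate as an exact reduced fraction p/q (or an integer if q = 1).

A = (4, -16)
E = (23/3, -26/3)

1. A_x = 4  [AG · FB = 10 ∩ AB · DG = -68/3]
2. A_y = -16  [AG · FB = 10 ∩ AB · DG = -68/3]
   → A = (4, -16)
3. E_x = 23/3  [E divides FB with FE:EB = 2/3:1/3]
4. E_y = -26/3  [E divides FB with FE:EB = 2/3:1/3]
   → E = (23/3, -26/3)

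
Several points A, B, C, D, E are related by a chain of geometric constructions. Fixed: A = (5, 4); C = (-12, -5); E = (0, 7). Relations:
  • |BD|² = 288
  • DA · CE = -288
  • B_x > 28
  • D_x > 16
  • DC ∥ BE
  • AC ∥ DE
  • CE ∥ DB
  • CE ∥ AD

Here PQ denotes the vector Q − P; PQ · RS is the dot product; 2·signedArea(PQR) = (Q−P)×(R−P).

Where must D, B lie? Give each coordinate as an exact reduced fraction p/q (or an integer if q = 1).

1. D_x = 17  [AC ∥ DE ∩ CE ∥ AD]
2. D_y = 16  [AC ∥ DE ∩ CE ∥ AD]
   → D = (17, 16)
3. B_x = 29  [DC ∥ BE ∩ CE ∥ DB]
4. B_y = 28  [DC ∥ BE ∩ CE ∥ DB]
   → B = (29, 28)

B = (29, 28)
D = (17, 16)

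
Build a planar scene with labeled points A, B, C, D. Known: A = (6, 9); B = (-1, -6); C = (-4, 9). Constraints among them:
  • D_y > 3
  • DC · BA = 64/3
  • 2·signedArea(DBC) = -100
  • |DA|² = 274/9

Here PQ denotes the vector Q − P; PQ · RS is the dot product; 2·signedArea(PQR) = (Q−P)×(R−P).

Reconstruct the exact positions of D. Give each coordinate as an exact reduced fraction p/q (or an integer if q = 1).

D = (11/3, 4)

1. D_x = 11/3  [2·signedArea(DBC) = -100 ∩ DC · BA = 64/3]
2. D_y = 4  [2·signedArea(DBC) = -100 ∩ DC · BA = 64/3]
   → D = (11/3, 4)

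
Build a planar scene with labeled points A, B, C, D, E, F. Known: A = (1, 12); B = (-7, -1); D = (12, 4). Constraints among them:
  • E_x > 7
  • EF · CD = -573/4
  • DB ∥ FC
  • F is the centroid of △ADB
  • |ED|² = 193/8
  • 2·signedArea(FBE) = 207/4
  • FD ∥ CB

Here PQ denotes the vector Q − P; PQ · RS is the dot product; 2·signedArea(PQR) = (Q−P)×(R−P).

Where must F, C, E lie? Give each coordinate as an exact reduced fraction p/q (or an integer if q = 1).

C = (-17, 0)
E = (29/4, 11/4)
F = (2, 5)

1. F_x = 2  [F is the centroid of △ADB]
2. F_y = 5  [F is the centroid of △ADB]
   → F = (2, 5)
3. C_x = -17  [FD ∥ CB ∩ DB ∥ FC]
4. C_y = 0  [FD ∥ CB ∩ DB ∥ FC]
   → C = (-17, 0)
5. E_x = 29/4  [EF · CD = -573/4 ∩ 2·signedArea(FBE) = 207/4]
6. E_y = 11/4  [EF · CD = -573/4 ∩ 2·signedArea(FBE) = 207/4]
   → E = (29/4, 11/4)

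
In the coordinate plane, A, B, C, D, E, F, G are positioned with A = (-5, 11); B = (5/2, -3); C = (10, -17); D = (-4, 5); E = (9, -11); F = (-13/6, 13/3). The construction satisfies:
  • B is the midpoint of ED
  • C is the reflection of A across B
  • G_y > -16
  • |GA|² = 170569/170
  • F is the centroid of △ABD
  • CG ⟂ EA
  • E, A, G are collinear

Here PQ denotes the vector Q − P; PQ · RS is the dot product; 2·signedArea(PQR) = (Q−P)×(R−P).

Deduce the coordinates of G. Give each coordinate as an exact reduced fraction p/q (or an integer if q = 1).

G = (2041/170, -2673/170)

1. G_x = 2041/170  [E, A, G are collinear ∩ CG ⟂ EA]
2. G_y = -2673/170  [E, A, G are collinear ∩ CG ⟂ EA]
   → G = (2041/170, -2673/170)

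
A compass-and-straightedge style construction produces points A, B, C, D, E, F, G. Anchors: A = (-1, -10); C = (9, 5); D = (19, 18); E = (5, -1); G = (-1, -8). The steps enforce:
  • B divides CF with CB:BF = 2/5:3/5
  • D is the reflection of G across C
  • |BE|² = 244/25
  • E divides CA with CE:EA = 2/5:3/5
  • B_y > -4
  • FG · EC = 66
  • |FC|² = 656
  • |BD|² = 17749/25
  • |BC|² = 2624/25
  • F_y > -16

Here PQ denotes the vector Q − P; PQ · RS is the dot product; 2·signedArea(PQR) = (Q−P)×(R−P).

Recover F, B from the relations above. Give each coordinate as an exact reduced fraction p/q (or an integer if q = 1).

1. F_x = -7  [line -4·x + -6·y + -118 = 0 ∩ |FC|² = 656]
2. F_y = -15  [line -4·x + -6·y + -118 = 0 ∩ |FC|² = 656]
   → F = (-7, -15)
3. B_x = 13/5  [B divides CF with CB:BF = 2/5:3/5]
4. B_y = -3  [B divides CF with CB:BF = 2/5:3/5]
   → B = (13/5, -3)

B = (13/5, -3)
F = (-7, -15)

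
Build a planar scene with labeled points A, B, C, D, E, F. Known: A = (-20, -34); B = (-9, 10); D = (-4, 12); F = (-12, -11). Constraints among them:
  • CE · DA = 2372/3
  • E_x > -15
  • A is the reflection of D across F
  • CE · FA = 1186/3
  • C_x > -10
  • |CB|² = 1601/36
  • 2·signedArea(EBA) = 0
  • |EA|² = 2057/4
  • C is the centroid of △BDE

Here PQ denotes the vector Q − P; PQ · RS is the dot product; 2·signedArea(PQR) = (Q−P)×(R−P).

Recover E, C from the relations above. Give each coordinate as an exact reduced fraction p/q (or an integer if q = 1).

C = (-55/6, 10/3)
E = (-29/2, -12)

1. E_x = -29/2  [line 44·x + -11·y + 506 = 0 ∩ |EA|² = 2057/4]
2. E_y = -12  [line 44·x + -11·y + 506 = 0 ∩ |EA|² = 2057/4]
   → E = (-29/2, -12)
3. C_x = -55/6  [C is the centroid of △BDE]
4. C_y = 10/3  [C is the centroid of △BDE]
   → C = (-55/6, 10/3)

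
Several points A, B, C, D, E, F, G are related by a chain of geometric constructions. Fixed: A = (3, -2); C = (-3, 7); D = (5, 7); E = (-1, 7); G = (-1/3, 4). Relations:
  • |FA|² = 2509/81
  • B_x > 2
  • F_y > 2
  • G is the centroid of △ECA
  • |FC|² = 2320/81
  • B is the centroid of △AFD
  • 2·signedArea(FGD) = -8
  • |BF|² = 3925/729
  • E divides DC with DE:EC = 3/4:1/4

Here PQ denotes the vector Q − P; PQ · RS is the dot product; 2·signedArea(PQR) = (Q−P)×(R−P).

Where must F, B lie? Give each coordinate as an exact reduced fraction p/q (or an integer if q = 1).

1. F_x = 5/9  [line -3·x + 16/3·y + -43/3 = 0 ∩ |FC|² = 2320/81]
2. F_y = 3  [line -3·x + 16/3·y + -43/3 = 0 ∩ |FC|² = 2320/81]
   → F = (5/9, 3)
3. B_x = 77/27  [B is the centroid of △AFD]
4. B_y = 8/3  [B is the centroid of △AFD]
   → B = (77/27, 8/3)

B = (77/27, 8/3)
F = (5/9, 3)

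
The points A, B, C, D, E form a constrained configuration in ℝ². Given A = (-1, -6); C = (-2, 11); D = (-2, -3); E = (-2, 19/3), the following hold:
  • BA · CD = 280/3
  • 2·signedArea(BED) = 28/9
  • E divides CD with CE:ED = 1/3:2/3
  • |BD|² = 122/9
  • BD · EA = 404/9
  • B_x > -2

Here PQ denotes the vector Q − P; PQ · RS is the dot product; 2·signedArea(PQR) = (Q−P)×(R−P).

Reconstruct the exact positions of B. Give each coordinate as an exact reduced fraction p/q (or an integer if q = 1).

1. B_x = -5/3  [BA · CD = 280/3 ∩ BD · EA = 404/9]
2. B_y = 2/3  [BA · CD = 280/3 ∩ BD · EA = 404/9]
   → B = (-5/3, 2/3)

B = (-5/3, 2/3)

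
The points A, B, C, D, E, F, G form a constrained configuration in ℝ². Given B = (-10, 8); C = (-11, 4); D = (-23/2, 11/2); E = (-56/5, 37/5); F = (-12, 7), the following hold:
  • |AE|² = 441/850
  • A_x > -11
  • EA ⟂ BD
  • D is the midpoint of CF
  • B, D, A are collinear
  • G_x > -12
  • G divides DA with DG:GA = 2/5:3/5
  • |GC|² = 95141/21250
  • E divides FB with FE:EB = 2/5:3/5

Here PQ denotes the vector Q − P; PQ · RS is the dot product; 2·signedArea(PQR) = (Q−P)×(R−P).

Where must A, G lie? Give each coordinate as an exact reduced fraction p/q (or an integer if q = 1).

1. A_x = -1799/170  [B, D, A are collinear ∩ EA ⟂ BD]
2. A_y = 239/34  [B, D, A are collinear ∩ EA ⟂ BD]
   → A = (-1799/170, 239/34)
3. G_x = -9463/850  [G divides DA with DG:GA = 2/5:3/5]
4. G_y = 1039/170  [G divides DA with DG:GA = 2/5:3/5]
   → G = (-9463/850, 1039/170)

A = (-1799/170, 239/34)
G = (-9463/850, 1039/170)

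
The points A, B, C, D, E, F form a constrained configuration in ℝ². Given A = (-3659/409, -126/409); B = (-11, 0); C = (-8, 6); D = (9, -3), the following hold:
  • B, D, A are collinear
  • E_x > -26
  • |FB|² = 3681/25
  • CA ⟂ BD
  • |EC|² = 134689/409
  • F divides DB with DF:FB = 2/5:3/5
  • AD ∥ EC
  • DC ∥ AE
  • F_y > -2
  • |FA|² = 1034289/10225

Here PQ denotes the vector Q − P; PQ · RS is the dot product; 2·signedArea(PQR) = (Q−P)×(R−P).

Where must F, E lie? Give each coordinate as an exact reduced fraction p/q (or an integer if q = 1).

1. F_x = 1  [F divides DB with DF:FB = 2/5:3/5]
2. F_y = -9/5  [F divides DB with DF:FB = 2/5:3/5]
   → F = (1, -9/5)
3. E_x = -10612/409  [AD ∥ EC ∩ DC ∥ AE]
4. E_y = 3555/409  [AD ∥ EC ∩ DC ∥ AE]
   → E = (-10612/409, 3555/409)

E = (-10612/409, 3555/409)
F = (1, -9/5)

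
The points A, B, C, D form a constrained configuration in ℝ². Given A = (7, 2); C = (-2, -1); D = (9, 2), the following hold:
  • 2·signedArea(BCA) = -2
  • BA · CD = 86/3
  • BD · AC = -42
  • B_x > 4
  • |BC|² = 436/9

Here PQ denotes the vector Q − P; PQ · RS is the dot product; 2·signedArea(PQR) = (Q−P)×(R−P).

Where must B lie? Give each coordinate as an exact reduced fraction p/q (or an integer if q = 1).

B = (14/3, 1)

1. B_x = 14/3  [BA · CD = 86/3 ∩ BD · AC = -42]
2. B_y = 1  [BA · CD = 86/3 ∩ BD · AC = -42]
   → B = (14/3, 1)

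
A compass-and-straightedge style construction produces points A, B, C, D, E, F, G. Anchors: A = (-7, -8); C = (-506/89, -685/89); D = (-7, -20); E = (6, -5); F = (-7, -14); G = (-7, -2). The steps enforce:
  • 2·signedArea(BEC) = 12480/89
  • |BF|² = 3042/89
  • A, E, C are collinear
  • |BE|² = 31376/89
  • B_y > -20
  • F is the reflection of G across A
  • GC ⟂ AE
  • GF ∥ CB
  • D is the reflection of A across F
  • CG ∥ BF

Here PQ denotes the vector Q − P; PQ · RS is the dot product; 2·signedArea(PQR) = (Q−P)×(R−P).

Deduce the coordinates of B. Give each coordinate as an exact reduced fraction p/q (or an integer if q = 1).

1. B_x = -506/89  [CG ∥ BF ∩ GF ∥ CB]
2. B_y = -1753/89  [CG ∥ BF ∩ GF ∥ CB]
   → B = (-506/89, -1753/89)

B = (-506/89, -1753/89)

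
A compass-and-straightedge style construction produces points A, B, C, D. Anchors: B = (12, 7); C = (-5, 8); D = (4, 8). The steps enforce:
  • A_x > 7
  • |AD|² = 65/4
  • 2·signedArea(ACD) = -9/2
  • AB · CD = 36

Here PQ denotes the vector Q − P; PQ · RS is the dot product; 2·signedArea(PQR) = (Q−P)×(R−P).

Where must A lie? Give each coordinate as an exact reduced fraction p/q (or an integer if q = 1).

A = (8, 15/2)

1. A_x = 8  [2·signedArea(ACD) = -9/2 ∩ AB · CD = 36]
2. A_y = 15/2  [2·signedArea(ACD) = -9/2 ∩ AB · CD = 36]
   → A = (8, 15/2)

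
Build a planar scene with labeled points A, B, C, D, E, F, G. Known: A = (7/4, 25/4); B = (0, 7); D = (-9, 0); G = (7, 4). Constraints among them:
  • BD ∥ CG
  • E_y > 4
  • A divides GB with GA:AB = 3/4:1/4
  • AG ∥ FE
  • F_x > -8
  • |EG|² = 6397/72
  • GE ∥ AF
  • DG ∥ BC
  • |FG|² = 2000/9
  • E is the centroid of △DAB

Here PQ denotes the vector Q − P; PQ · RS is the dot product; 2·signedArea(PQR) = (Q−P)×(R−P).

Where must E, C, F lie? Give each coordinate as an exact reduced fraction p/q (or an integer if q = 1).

C = (16, 11)
E = (-29/12, 53/12)
F = (-23/3, 20/3)

1. E_x = -29/12  [E is the centroid of △DAB]
2. E_y = 53/12  [E is the centroid of △DAB]
   → E = (-29/12, 53/12)
3. C_x = 16  [BD ∥ CG ∩ DG ∥ BC]
4. C_y = 11  [BD ∥ CG ∩ DG ∥ BC]
   → C = (16, 11)
5. F_x = -23/3  [AG ∥ FE ∩ GE ∥ AF]
6. F_y = 20/3  [AG ∥ FE ∩ GE ∥ AF]
   → F = (-23/3, 20/3)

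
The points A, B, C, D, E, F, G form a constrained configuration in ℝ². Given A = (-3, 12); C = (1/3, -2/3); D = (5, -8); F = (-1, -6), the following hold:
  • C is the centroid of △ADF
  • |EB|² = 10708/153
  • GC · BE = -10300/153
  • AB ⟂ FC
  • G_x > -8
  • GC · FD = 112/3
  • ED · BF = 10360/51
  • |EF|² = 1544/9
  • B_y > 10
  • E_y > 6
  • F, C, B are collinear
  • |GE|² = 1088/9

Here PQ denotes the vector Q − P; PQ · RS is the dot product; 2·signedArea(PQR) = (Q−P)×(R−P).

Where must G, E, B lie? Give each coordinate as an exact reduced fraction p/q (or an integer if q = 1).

1. B_x = 53/17  [F, C, B are collinear ∩ AB ⟂ FC]
2. B_y = 178/17  [F, C, B are collinear ∩ AB ⟂ FC]
   → B = (53/17, 178/17)
3. E_x = -13/3  [line 70/17·x + 280/17·y + -4690/51 = 0 ∩ |EB|² = 10708/153]
4. E_y = 20/3  [line 70/17·x + 280/17·y + -4690/51 = 0 ∩ |EB|² = 10708/153]
   → E = (-13/3, 20/3)
5. G_x = -7  [GC · FD = 112/3 ∩ GC · BE = -10300/153]
6. G_y = -4  [GC · FD = 112/3 ∩ GC · BE = -10300/153]
   → G = (-7, -4)

B = (53/17, 178/17)
E = (-13/3, 20/3)
G = (-7, -4)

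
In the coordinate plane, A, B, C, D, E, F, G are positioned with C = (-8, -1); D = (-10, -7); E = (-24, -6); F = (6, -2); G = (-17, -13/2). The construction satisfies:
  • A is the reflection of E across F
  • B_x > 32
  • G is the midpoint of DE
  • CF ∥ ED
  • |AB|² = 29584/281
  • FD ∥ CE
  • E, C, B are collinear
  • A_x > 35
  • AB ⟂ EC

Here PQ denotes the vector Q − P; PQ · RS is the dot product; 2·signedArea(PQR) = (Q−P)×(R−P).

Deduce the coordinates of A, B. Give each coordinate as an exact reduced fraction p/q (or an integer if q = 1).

1. A_x = 36  [A is the reflection of E across F]
2. A_y = 2  [A is the reflection of E across F]
   → A = (36, 2)
3. B_x = 9256/281  [E, C, B are collinear ∩ AB ⟂ EC]
4. B_y = 3314/281  [E, C, B are collinear ∩ AB ⟂ EC]
   → B = (9256/281, 3314/281)

A = (36, 2)
B = (9256/281, 3314/281)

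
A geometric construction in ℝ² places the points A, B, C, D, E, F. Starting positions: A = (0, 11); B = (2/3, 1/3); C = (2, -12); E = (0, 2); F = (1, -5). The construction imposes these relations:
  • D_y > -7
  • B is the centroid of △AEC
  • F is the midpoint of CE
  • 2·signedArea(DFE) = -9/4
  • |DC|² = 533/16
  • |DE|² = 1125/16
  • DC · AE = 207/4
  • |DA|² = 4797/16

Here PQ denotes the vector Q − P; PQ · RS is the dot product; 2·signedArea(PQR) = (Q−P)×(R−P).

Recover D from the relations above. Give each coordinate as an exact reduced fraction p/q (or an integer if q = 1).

D = (3/2, -25/4)

1. D_x = 3/2  [2·signedArea(DFE) = -9/4 ∩ DC · AE = 207/4]
2. D_y = -25/4  [2·signedArea(DFE) = -9/4 ∩ DC · AE = 207/4]
   → D = (3/2, -25/4)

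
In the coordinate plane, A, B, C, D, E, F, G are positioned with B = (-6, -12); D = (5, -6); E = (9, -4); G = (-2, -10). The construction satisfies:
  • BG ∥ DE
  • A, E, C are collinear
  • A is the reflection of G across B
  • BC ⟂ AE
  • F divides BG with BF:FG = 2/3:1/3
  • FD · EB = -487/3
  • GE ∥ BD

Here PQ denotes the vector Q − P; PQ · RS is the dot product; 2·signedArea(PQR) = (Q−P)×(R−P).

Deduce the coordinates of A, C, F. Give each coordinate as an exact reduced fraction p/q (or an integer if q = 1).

A = (-10, -14)
C = (-2786/461, -5494/461)
F = (-10/3, -32/3)

1. A_x = -10  [A is the reflection of G across B]
2. A_y = -14  [A is the reflection of G across B]
   → A = (-10, -14)
3. C_x = -2786/461  [A, E, C are collinear ∩ BC ⟂ AE]
4. C_y = -5494/461  [A, E, C are collinear ∩ BC ⟂ AE]
   → C = (-2786/461, -5494/461)
5. F_x = -10/3  [F divides BG with BF:FG = 2/3:1/3]
6. F_y = -32/3  [F divides BG with BF:FG = 2/3:1/3]
   → F = (-10/3, -32/3)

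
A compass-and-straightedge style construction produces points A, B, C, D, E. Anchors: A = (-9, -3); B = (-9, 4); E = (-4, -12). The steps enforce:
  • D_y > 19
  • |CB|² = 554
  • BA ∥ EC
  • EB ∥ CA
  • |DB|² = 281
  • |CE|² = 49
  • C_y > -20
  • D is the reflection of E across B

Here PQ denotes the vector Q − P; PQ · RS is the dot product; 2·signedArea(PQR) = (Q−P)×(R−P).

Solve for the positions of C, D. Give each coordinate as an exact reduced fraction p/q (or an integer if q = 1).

1. C_x = -4  [EB ∥ CA ∩ BA ∥ EC]
2. C_y = -19  [EB ∥ CA ∩ BA ∥ EC]
   → C = (-4, -19)
3. D_x = -14  [D is the reflection of E across B]
4. D_y = 20  [D is the reflection of E across B]
   → D = (-14, 20)

C = (-4, -19)
D = (-14, 20)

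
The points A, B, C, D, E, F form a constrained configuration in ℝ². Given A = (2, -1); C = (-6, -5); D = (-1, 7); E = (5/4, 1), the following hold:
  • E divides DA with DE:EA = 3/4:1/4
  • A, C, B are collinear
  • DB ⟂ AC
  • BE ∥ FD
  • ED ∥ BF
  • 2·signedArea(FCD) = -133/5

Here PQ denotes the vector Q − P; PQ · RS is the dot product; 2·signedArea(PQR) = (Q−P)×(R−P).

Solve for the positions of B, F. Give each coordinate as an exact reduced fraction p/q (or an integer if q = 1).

1. B_x = 14/5  [A, C, B are collinear ∩ DB ⟂ AC]
2. B_y = -3/5  [A, C, B are collinear ∩ DB ⟂ AC]
   → B = (14/5, -3/5)
3. F_x = 11/20  [BE ∥ FD ∩ ED ∥ BF]
4. F_y = 27/5  [BE ∥ FD ∩ ED ∥ BF]
   → F = (11/20, 27/5)

B = (14/5, -3/5)
F = (11/20, 27/5)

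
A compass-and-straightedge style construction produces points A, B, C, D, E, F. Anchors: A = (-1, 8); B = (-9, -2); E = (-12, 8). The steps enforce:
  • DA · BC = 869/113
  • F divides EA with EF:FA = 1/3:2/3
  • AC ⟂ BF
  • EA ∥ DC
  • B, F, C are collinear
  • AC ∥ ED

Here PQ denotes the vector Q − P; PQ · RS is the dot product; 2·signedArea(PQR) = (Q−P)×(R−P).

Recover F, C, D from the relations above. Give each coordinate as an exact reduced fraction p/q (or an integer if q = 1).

C = (-938/113, 959/113)
D = (-2181/113, 959/113)
F = (-25/3, 8)

1. F_x = -25/3  [F divides EA with EF:FA = 1/3:2/3]
2. F_y = 8  [F divides EA with EF:FA = 1/3:2/3]
   → F = (-25/3, 8)
3. C_x = -938/113  [B, F, C are collinear ∩ AC ⟂ BF]
4. C_y = 959/113  [B, F, C are collinear ∩ AC ⟂ BF]
   → C = (-938/113, 959/113)
5. D_x = -2181/113  [EA ∥ DC ∩ AC ∥ ED]
6. D_y = 959/113  [EA ∥ DC ∩ AC ∥ ED]
   → D = (-2181/113, 959/113)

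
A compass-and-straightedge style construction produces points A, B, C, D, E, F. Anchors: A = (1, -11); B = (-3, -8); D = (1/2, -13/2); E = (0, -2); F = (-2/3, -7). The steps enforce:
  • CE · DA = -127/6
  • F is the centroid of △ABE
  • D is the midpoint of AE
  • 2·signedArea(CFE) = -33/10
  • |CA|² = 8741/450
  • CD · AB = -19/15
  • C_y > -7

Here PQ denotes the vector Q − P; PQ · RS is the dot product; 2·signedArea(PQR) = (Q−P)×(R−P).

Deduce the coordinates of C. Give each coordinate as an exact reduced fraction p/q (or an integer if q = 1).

1. C_x = 1/30  [CE · DA = -127/6 ∩ 2·signedArea(CFE) = -33/10]
2. C_y = -67/10  [CE · DA = -127/6 ∩ 2·signedArea(CFE) = -33/10]
   → C = (1/30, -67/10)

C = (1/30, -67/10)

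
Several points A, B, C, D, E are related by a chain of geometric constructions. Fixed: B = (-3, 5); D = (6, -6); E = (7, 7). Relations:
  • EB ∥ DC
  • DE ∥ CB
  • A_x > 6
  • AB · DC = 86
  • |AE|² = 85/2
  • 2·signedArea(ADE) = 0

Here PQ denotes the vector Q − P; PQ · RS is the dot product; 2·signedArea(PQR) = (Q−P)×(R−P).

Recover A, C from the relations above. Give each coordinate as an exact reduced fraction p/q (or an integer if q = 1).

1. C_x = -4  [DE ∥ CB ∩ EB ∥ DC]
2. C_y = -8  [DE ∥ CB ∩ EB ∥ DC]
   → C = (-4, -8)
3. A_x = 13/2  [2·signedArea(ADE) = 0 ∩ AB · DC = 86]
4. A_y = 1/2  [2·signedArea(ADE) = 0 ∩ AB · DC = 86]
   → A = (13/2, 1/2)

A = (13/2, 1/2)
C = (-4, -8)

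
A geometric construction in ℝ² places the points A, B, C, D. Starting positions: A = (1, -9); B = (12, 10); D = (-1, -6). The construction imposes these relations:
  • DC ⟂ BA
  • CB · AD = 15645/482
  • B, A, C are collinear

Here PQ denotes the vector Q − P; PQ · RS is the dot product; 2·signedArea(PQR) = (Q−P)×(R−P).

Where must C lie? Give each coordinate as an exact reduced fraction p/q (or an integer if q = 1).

C = (867/482, -3673/482)

1. C_x = 867/482  [B, A, C are collinear ∩ DC ⟂ BA]
2. C_y = -3673/482  [B, A, C are collinear ∩ DC ⟂ BA]
   → C = (867/482, -3673/482)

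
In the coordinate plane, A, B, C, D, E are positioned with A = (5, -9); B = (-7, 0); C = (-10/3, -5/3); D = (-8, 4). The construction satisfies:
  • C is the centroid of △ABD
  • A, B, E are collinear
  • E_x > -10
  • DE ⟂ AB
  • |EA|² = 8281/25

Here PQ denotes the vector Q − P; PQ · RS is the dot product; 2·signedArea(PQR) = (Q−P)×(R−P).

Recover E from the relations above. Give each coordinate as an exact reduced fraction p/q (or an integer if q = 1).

1. E_x = -239/25  [A, B, E are collinear ∩ DE ⟂ AB]
2. E_y = 48/25  [A, B, E are collinear ∩ DE ⟂ AB]
   → E = (-239/25, 48/25)

E = (-239/25, 48/25)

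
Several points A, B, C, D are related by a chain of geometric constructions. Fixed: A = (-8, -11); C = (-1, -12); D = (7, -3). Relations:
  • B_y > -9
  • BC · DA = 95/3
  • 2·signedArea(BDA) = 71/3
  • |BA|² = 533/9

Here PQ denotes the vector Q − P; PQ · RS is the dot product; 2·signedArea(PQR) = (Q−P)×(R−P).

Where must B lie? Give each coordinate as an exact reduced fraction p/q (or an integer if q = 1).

1. B_x = -2/3  [BC · DA = 95/3 ∩ 2·signedArea(BDA) = 71/3]
2. B_y = -26/3  [BC · DA = 95/3 ∩ 2·signedArea(BDA) = 71/3]
   → B = (-2/3, -26/3)

B = (-2/3, -26/3)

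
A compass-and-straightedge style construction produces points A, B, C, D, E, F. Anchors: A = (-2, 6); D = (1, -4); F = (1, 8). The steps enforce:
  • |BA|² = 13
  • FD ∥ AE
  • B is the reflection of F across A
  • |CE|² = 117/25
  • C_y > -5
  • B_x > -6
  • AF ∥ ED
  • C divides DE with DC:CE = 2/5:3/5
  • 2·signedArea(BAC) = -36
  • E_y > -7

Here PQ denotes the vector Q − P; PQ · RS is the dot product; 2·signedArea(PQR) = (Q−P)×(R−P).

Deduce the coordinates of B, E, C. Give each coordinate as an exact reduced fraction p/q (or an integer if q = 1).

1. B_x = -5  [B is the reflection of F across A]
2. B_y = 4  [B is the reflection of F across A]
   → B = (-5, 4)
3. E_x = -2  [AF ∥ ED ∩ FD ∥ AE]
4. E_y = -6  [AF ∥ ED ∩ FD ∥ AE]
   → E = (-2, -6)
5. C_x = -1/5  [C divides DE with DC:CE = 2/5:3/5]
6. C_y = -24/5  [C divides DE with DC:CE = 2/5:3/5]
   → C = (-1/5, -24/5)

B = (-5, 4)
C = (-1/5, -24/5)
E = (-2, -6)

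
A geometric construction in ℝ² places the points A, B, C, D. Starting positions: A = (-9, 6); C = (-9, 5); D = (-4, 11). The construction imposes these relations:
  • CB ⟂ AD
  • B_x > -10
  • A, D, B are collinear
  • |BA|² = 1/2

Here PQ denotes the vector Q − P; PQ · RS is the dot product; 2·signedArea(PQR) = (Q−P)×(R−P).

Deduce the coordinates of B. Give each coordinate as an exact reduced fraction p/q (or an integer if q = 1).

1. B_x = -19/2  [A, D, B are collinear ∩ CB ⟂ AD]
2. B_y = 11/2  [A, D, B are collinear ∩ CB ⟂ AD]
   → B = (-19/2, 11/2)

B = (-19/2, 11/2)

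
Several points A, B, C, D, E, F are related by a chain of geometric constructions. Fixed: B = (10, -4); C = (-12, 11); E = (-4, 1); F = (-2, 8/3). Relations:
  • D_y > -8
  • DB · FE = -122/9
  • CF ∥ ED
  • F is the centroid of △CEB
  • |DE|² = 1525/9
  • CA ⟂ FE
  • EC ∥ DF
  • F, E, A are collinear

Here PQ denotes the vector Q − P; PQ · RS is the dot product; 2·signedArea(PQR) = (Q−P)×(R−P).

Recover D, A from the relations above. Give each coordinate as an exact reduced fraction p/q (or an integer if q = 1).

1. D_x = 6  [EC ∥ DF ∩ CF ∥ ED]
2. D_y = -22/3  [EC ∥ DF ∩ CF ∥ ED]
   → D = (6, -22/3)
3. A_x = -232/61  [F, E, A are collinear ∩ CA ⟂ FE]
4. A_y = 71/61  [F, E, A are collinear ∩ CA ⟂ FE]
   → A = (-232/61, 71/61)

A = (-232/61, 71/61)
D = (6, -22/3)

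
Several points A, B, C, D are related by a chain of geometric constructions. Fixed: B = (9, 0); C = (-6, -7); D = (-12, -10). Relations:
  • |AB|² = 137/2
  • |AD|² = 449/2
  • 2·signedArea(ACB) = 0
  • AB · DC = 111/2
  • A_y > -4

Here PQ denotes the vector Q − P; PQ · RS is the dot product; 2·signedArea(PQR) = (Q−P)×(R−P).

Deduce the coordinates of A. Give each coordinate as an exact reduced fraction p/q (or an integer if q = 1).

A = (3/2, -7/2)

1. A_x = 3/2  [2·signedArea(ACB) = 0 ∩ AB · DC = 111/2]
2. A_y = -7/2  [2·signedArea(ACB) = 0 ∩ AB · DC = 111/2]
   → A = (3/2, -7/2)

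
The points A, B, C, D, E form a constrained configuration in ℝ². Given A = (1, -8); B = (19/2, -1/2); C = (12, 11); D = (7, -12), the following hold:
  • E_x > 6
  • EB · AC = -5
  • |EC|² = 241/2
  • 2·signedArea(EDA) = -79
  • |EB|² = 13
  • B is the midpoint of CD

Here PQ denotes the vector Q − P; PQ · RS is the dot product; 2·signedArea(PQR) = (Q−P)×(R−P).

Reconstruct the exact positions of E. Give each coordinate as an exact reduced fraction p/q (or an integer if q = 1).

E = (13/2, 3/2)

1. E_x = 13/2  [2·signedArea(EDA) = -79 ∩ EB · AC = -5]
2. E_y = 3/2  [2·signedArea(EDA) = -79 ∩ EB · AC = -5]
   → E = (13/2, 3/2)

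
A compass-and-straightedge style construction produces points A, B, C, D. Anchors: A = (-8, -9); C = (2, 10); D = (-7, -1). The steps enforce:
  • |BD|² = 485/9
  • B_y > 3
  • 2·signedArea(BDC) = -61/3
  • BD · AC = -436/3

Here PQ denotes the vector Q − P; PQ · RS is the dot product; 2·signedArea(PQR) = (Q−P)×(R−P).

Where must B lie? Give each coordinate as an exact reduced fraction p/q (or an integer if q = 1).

B = (-4/3, 11/3)

1. B_x = -4/3  [2·signedArea(BDC) = -61/3 ∩ BD · AC = -436/3]
2. B_y = 11/3  [2·signedArea(BDC) = -61/3 ∩ BD · AC = -436/3]
   → B = (-4/3, 11/3)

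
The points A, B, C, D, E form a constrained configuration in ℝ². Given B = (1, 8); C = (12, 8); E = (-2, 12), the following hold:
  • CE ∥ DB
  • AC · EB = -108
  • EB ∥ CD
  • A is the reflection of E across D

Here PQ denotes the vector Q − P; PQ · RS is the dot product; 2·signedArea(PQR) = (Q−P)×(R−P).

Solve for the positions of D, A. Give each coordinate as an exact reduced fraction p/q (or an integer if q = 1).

A = (32, -4)
D = (15, 4)

1. D_x = 15  [CE ∥ DB ∩ EB ∥ CD]
2. D_y = 4  [CE ∥ DB ∩ EB ∥ CD]
   → D = (15, 4)
3. A_x = 32  [A is the reflection of E across D]
4. A_y = -4  [A is the reflection of E across D]
   → A = (32, -4)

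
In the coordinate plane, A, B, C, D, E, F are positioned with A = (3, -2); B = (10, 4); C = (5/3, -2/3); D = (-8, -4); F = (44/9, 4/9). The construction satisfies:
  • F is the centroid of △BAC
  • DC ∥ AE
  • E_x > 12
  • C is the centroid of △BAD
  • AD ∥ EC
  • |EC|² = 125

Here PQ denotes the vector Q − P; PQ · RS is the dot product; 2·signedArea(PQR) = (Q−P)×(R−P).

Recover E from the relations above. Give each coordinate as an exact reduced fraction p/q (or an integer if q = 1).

1. E_x = 38/3  [AD ∥ EC ∩ DC ∥ AE]
2. E_y = 4/3  [AD ∥ EC ∩ DC ∥ AE]
   → E = (38/3, 4/3)

E = (38/3, 4/3)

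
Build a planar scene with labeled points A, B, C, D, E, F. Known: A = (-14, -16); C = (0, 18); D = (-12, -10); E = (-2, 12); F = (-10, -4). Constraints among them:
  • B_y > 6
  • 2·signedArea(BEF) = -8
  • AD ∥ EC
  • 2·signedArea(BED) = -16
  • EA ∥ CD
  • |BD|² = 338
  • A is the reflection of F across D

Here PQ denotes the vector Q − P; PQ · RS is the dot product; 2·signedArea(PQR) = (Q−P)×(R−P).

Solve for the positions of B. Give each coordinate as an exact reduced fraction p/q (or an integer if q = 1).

B = (-5, 7)

1. B_x = -5  [2·signedArea(BED) = -16 ∩ 2·signedArea(BEF) = -8]
2. B_y = 7  [2·signedArea(BED) = -16 ∩ 2·signedArea(BEF) = -8]
   → B = (-5, 7)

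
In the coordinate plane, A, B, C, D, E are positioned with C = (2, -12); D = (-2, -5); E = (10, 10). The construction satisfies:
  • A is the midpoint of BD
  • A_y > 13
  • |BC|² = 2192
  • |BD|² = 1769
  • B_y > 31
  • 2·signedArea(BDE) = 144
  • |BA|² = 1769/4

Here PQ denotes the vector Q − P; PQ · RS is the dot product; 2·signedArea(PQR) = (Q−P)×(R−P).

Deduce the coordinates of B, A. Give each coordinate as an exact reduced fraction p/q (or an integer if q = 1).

A = (8, 27/2)
B = (18, 32)

1. B_x = 18  [line -15·x + 12·y + -114 = 0 ∩ |BC|² = 2192]
2. B_y = 32  [line -15·x + 12·y + -114 = 0 ∩ |BC|² = 2192]
   → B = (18, 32)
3. A_x = 8  [A is the midpoint of BD]
4. A_y = 27/2  [A is the midpoint of BD]
   → A = (8, 27/2)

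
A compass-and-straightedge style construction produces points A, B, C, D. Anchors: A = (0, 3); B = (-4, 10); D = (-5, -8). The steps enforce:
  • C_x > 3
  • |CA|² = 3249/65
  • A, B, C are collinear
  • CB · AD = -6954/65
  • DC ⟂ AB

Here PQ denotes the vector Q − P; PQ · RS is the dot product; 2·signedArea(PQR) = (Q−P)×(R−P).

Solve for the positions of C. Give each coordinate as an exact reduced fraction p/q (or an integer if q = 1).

1. C_x = 228/65  [A, B, C are collinear ∩ DC ⟂ AB]
2. C_y = -204/65  [A, B, C are collinear ∩ DC ⟂ AB]
   → C = (228/65, -204/65)

C = (228/65, -204/65)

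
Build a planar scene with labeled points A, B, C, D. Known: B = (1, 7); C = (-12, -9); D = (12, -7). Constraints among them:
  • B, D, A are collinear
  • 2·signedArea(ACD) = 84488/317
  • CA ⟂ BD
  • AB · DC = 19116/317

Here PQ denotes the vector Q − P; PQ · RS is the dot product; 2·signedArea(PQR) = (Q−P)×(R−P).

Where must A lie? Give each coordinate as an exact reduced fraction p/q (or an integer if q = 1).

1. A_x = 1208/317  [B, D, A are collinear ∩ CA ⟂ BD]
2. A_y = 1085/317  [B, D, A are collinear ∩ CA ⟂ BD]
   → A = (1208/317, 1085/317)

A = (1208/317, 1085/317)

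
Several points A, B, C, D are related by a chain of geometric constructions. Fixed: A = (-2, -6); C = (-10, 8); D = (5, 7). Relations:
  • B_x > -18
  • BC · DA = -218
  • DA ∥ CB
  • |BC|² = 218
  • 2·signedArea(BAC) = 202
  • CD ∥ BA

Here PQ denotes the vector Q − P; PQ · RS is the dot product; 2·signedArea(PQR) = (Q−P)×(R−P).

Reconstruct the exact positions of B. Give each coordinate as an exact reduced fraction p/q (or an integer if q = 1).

1. B_x = -17  [CD ∥ BA ∩ DA ∥ CB]
2. B_y = -5  [CD ∥ BA ∩ DA ∥ CB]
   → B = (-17, -5)

B = (-17, -5)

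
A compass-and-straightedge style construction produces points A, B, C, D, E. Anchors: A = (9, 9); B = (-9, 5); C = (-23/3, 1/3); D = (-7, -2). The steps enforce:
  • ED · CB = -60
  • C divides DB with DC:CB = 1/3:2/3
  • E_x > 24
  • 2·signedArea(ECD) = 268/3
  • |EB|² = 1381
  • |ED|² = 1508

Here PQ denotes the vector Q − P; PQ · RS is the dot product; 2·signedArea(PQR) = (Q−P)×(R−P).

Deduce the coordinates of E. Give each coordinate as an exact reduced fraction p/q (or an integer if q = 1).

E = (25, 20)

1. E_x = 25  [ED · CB = -60 ∩ 2·signedArea(ECD) = 268/3]
2. E_y = 20  [ED · CB = -60 ∩ 2·signedArea(ECD) = 268/3]
   → E = (25, 20)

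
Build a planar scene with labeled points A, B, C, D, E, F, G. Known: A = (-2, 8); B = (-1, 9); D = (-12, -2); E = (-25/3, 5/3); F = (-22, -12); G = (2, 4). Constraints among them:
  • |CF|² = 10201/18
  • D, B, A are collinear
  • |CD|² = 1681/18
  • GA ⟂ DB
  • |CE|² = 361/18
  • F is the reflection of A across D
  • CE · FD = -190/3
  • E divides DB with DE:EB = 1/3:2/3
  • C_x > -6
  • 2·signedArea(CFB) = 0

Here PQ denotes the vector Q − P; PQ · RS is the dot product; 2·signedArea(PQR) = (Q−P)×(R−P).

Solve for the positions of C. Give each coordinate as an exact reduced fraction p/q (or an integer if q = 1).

C = (-31/6, 29/6)

1. C_x = -31/6  [2·signedArea(CFB) = 0 ∩ CE · FD = -190/3]
2. C_y = 29/6  [2·signedArea(CFB) = 0 ∩ CE · FD = -190/3]
   → C = (-31/6, 29/6)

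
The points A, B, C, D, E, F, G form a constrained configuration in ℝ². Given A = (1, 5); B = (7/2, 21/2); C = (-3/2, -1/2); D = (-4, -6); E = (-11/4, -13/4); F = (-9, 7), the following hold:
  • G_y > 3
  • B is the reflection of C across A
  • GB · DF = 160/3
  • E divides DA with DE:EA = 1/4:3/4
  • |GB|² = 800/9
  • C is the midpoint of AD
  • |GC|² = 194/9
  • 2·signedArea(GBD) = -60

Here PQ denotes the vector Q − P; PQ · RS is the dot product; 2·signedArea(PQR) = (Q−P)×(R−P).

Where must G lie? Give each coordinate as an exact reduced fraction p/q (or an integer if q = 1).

G = (-19/6, 23/6)

1. G_x = -19/6  [2·signedArea(GBD) = -60 ∩ GB · DF = 160/3]
2. G_y = 23/6  [2·signedArea(GBD) = -60 ∩ GB · DF = 160/3]
   → G = (-19/6, 23/6)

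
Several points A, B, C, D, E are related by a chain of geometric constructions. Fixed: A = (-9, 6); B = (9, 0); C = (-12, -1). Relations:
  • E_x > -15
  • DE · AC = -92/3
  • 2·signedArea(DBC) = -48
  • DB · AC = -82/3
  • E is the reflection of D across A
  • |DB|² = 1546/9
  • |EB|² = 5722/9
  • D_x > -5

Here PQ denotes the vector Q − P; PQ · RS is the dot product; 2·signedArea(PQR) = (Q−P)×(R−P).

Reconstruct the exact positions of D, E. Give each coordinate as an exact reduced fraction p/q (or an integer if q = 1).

1. D_x = -4  [2·signedArea(DBC) = -48 ∩ DB · AC = -82/3]
2. D_y = 5/3  [2·signedArea(DBC) = -48 ∩ DB · AC = -82/3]
   → D = (-4, 5/3)
3. E_x = -14  [DE · AC = -92/3 ∩ E is the reflection of D across A]
4. E_y = 31/3  [DE · AC = -92/3 ∩ E is the reflection of D across A]
   → E = (-14, 31/3)

D = (-4, 5/3)
E = (-14, 31/3)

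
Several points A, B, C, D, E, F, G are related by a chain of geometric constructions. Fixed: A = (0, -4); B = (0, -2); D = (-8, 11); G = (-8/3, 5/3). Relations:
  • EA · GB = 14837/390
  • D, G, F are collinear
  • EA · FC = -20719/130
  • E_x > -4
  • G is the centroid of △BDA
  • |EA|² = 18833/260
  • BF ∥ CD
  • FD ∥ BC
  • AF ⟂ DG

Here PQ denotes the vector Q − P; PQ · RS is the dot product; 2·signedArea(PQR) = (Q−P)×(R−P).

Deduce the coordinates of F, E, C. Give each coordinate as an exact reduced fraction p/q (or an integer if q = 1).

C = (-548/65, 829/65)
E = (-246/65, 471/130)
F = (28/65, -244/65)

1. F_x = 28/65  [D, G, F are collinear ∩ AF ⟂ DG]
2. F_y = -244/65  [D, G, F are collinear ∩ AF ⟂ DG]
   → F = (28/65, -244/65)
3. E_x = -246/65  [line -8/3·x + 11/3·y + -3039/130 = 0 ∩ |EA|² = 18833/260]
4. E_y = 471/130  [line -8/3·x + 11/3·y + -3039/130 = 0 ∩ |EA|² = 18833/260]
   → E = (-246/65, 471/130)
5. C_x = -548/65  [EA · FC = -20719/130 ∩ BF ∥ CD]
6. C_y = 829/65  [EA · FC = -20719/130 ∩ BF ∥ CD]
   → C = (-548/65, 829/65)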